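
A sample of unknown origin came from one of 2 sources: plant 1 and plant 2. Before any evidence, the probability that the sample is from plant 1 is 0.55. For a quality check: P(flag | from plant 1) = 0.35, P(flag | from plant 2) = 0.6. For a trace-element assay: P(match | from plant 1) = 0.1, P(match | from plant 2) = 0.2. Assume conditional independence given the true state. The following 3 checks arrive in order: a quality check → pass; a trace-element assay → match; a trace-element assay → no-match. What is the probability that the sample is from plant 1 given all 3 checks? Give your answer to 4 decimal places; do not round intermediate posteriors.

0.5277

After a quality check='pass': P(plant 1) = 0.65·0.5500 / (0.65·0.5500 + 0.4·0.4500) ≈ 0.6651
After a trace-element assay='match': P(plant 1) = 0.1·0.6651 / (0.1·0.6651 + 0.2·0.3349) ≈ 0.4983
After a trace-element assay='no-match': P(plant 1) = 0.9·0.4983 / (0.9·0.4983 + 0.8·0.5017) ≈ 0.5277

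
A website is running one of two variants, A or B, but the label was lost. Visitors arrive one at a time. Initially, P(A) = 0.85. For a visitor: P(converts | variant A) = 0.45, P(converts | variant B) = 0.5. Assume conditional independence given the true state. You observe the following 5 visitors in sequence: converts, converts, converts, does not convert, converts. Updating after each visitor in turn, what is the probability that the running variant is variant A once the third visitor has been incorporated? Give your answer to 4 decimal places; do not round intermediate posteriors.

0.8051

After 'converts': P(A) = 0.45·0.8500 / (0.45·0.8500 + 0.5·0.1500) ≈ 0.8361
After 'converts': P(A) = 0.45·0.8361 / (0.45·0.8361 + 0.5·0.1639) ≈ 0.8211
After 'converts': P(A) = 0.45·0.8211 / (0.45·0.8211 + 0.5·0.1789) ≈ 0.8051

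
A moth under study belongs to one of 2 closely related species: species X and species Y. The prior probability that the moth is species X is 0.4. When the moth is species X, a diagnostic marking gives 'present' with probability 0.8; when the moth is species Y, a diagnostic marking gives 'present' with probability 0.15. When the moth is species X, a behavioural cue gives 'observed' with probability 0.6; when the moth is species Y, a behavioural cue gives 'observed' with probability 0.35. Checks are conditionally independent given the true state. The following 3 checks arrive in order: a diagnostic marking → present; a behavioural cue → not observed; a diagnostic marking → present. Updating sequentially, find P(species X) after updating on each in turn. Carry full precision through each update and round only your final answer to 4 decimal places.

After a diagnostic marking='present': P(species X) = 0.8·0.4000 / (0.8·0.4000 + 0.15·0.6000) ≈ 0.7805
After a behavioural cue='not observed': P(species X) = 0.4·0.7805 / (0.4·0.7805 + 0.65·0.2195) ≈ 0.6863
After a diagnostic marking='present': P(species X) = 0.8·0.6863 / (0.8·0.6863 + 0.15·0.3137) ≈ 0.9211

0.9211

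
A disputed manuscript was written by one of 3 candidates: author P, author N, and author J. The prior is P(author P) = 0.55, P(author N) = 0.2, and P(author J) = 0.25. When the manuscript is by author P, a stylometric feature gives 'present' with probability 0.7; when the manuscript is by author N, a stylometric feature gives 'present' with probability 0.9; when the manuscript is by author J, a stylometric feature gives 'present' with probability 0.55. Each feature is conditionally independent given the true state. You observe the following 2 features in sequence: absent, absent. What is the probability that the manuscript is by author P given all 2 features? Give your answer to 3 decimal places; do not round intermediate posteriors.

0.485

After 'absent': normaliser = 0.3·0.5500 + 0.1·0.2000 + 0.45·0.2500; P(author P) ≈ 0.5546, P(author N) ≈ 0.0672, P(author J) ≈ 0.3782
After 'absent': normaliser = 0.3·0.5546 + 0.1·0.0672 + 0.45·0.3782; P(author P) ≈ 0.4847, P(author N) ≈ 0.0196, P(author J) ≈ 0.4957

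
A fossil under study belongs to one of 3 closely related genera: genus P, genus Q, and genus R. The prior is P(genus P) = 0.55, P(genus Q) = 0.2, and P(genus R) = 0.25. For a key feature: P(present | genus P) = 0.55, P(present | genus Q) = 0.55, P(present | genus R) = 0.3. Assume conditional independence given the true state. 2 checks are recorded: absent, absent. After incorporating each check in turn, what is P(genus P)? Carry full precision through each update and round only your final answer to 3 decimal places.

0.406

Each posterior becomes the prior for the next update.
After 'absent': normaliser = 0.45·0.5500 + 0.45·0.2000 + 0.7·0.2500; P(genus P) ≈ 0.4829, P(genus Q) ≈ 0.1756, P(genus R) ≈ 0.3415
After 'absent': normaliser = 0.45·0.4829 + 0.45·0.1756 + 0.7·0.3415; P(genus P) ≈ 0.4059, P(genus Q) ≈ 0.1476, P(genus R) ≈ 0.4465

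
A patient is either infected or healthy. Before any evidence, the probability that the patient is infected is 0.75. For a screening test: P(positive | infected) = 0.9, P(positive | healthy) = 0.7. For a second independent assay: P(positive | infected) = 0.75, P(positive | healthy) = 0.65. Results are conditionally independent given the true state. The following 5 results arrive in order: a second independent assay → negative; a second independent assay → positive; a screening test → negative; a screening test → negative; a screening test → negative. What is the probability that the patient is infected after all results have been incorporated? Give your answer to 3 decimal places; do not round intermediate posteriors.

After a second independent assay='negative': P(infected) = 0.25·0.7500 / (0.25·0.7500 + 0.35·0.2500) ≈ 0.6818
After a second independent assay='positive': P(infected) = 0.75·0.6818 / (0.75·0.6818 + 0.65·0.3182) ≈ 0.7120
After a screening test='negative': P(infected) = 0.1·0.7120 / (0.1·0.7120 + 0.3·0.2880) ≈ 0.4518
After a screening test='negative': P(infected) = 0.1·0.4518 / (0.1·0.4518 + 0.3·0.5482) ≈ 0.2155
After a screening test='negative': P(infected) = 0.1·0.2155 / (0.1·0.2155 + 0.3·0.7845) ≈ 0.0839

0.084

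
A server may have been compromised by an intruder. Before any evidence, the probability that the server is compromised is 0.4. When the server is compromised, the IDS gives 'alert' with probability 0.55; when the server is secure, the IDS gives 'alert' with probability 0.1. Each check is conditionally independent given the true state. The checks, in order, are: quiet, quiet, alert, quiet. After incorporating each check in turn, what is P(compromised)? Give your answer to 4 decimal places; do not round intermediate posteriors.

After 'quiet': P(compromised) = 0.45·0.4000 / (0.45·0.4000 + 0.9·0.6000) ≈ 0.2500
After 'quiet': P(compromised) = 0.45·0.2500 / (0.45·0.2500 + 0.9·0.7500) ≈ 0.1429
After 'alert': P(compromised) = 0.55·0.1429 / (0.55·0.1429 + 0.1·0.8571) ≈ 0.4783
After 'quiet': P(compromised) = 0.45·0.4783 / (0.45·0.4783 + 0.9·0.5217) ≈ 0.3143

0.3143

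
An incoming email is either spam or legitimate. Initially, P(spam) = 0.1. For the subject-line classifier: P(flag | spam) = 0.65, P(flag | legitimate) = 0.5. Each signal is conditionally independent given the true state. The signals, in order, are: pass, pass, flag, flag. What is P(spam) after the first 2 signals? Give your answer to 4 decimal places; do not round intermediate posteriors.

Each posterior becomes the prior for the next update.
After 'pass': P(spam) = 0.35·0.1000 / (0.35·0.1000 + 0.5·0.9000) ≈ 0.0722
After 'pass': P(spam) = 0.35·0.0722 / (0.35·0.0722 + 0.5·0.9278) ≈ 0.0516

0.0516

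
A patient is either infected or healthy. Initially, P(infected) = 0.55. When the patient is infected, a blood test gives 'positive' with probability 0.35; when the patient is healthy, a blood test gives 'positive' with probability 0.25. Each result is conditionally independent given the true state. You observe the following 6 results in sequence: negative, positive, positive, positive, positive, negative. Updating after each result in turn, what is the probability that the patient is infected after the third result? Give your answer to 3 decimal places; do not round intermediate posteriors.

After 'negative': P(infected) = 0.65·0.5500 / (0.65·0.5500 + 0.75·0.4500) ≈ 0.5144
After 'positive': P(infected) = 0.35·0.5144 / (0.35·0.5144 + 0.25·0.4856) ≈ 0.5973
After 'positive': P(infected) = 0.35·0.5973 / (0.35·0.5973 + 0.25·0.4027) ≈ 0.6749

0.675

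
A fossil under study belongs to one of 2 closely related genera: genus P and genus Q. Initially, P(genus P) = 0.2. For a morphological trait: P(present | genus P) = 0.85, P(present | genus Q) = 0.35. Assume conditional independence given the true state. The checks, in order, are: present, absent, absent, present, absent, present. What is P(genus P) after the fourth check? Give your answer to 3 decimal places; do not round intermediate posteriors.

0.073

Apply Bayes' rule sequentially, carrying P(genus P) forward.
After 'present': P(genus P) = 0.85·0.2000 / (0.85·0.2000 + 0.35·0.8000) ≈ 0.3778
After 'absent': P(genus P) = 0.15·0.3778 / (0.15·0.3778 + 0.65·0.6222) ≈ 0.1229
After 'absent': P(genus P) = 0.15·0.1229 / (0.15·0.1229 + 0.65·0.8771) ≈ 0.0313
After 'present': P(genus P) = 0.85·0.0313 / (0.85·0.0313 + 0.35·0.9687) ≈ 0.0728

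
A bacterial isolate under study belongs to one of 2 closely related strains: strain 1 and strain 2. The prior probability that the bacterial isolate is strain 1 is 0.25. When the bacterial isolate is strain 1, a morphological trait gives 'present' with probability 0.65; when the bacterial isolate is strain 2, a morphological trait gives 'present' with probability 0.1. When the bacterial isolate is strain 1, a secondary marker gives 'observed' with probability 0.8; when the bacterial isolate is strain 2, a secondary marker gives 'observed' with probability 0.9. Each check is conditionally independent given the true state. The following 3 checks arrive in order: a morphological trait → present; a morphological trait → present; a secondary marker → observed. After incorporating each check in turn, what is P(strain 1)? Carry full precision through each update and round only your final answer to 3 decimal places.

0.926

Apply Bayes' rule sequentially, carrying P(strain 1) forward.
After a morphological trait='present': P(strain 1) = 0.65·0.2500 / (0.65·0.2500 + 0.1·0.7500) ≈ 0.6842
After a morphological trait='present': P(strain 1) = 0.65·0.6842 / (0.65·0.6842 + 0.1·0.3158) ≈ 0.9337
After a secondary marker='observed': P(strain 1) = 0.8·0.9337 / (0.8·0.9337 + 0.9·0.0663) ≈ 0.9260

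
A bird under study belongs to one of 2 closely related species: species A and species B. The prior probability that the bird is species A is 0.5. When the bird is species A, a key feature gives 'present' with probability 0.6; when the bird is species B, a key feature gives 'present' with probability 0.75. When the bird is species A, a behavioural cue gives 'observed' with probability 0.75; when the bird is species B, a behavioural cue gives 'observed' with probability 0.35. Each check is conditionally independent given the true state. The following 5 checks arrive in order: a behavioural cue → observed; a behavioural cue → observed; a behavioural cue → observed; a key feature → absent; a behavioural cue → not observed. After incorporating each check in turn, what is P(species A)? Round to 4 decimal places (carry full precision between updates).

After a behavioural cue='observed': P(species A) = 0.75·0.5000 / (0.75·0.5000 + 0.35·0.5000) ≈ 0.6818
After a behavioural cue='observed': P(species A) = 0.75·0.6818 / (0.75·0.6818 + 0.35·0.3182) ≈ 0.8212
After a behavioural cue='observed': P(species A) = 0.75·0.8212 / (0.75·0.8212 + 0.35·0.1788) ≈ 0.9077
After a key feature='absent': P(species A) = 0.4·0.9077 / (0.4·0.9077 + 0.25·0.0923) ≈ 0.9403
After a behavioural cue='not observed': P(species A) = 0.25·0.9403 / (0.25·0.9403 + 0.65·0.0597) ≈ 0.8583

0.8583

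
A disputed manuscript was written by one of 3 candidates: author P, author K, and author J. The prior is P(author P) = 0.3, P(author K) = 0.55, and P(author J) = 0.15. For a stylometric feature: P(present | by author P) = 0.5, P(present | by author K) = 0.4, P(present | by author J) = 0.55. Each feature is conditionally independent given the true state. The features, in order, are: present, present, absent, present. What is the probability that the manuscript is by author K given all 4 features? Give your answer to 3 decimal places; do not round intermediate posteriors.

0.413

After 'present': normaliser = 0.5·0.3000 + 0.4·0.5500 + 0.55·0.1500; P(author P) ≈ 0.3315, P(author K) ≈ 0.4862, P(author J) ≈ 0.1823
After 'present': normaliser = 0.5·0.3315 + 0.4·0.4862 + 0.55·0.1823; P(author P) ≈ 0.3599, P(author K) ≈ 0.4223, P(author J) ≈ 0.2178
After 'absent': normaliser = 0.5·0.3599 + 0.6·0.4223 + 0.45·0.2178; P(author P) ≈ 0.3387, P(author K) ≈ 0.4769, P(author J) ≈ 0.1844
After 'present': normaliser = 0.5·0.3387 + 0.4·0.4769 + 0.55·0.1844; P(author P) ≈ 0.3669, P(author K) ≈ 0.4133, P(author J) ≈ 0.2198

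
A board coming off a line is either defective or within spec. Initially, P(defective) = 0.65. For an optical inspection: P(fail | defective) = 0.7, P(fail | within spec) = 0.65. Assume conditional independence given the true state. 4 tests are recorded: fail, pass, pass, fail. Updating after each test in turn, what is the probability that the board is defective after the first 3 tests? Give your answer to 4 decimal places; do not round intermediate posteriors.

Each posterior becomes the prior for the next update.
After 'fail': P(defective) = 0.7·0.6500 / (0.7·0.6500 + 0.65·0.3500) ≈ 0.6667
After 'pass': P(defective) = 0.3·0.6667 / (0.3·0.6667 + 0.35·0.3333) ≈ 0.6316
After 'pass': P(defective) = 0.3·0.6316 / (0.3·0.6316 + 0.35·0.3684) ≈ 0.5950

0.5950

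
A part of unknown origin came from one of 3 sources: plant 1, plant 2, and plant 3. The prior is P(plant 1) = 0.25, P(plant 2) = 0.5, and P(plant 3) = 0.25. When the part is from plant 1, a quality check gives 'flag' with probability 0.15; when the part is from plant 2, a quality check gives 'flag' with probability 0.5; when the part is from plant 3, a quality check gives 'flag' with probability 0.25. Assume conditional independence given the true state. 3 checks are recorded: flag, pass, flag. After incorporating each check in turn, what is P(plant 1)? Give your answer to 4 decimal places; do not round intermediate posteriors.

0.0605

After 'flag': normaliser = 0.15·0.2500 + 0.5·0.5000 + 0.25·0.2500; P(plant 1) ≈ 0.1071, P(plant 2) ≈ 0.7143, P(plant 3) ≈ 0.1786
After 'pass': normaliser = 0.85·0.1071 + 0.5·0.7143 + 0.75·0.1786; P(plant 1) ≈ 0.1564, P(plant 2) ≈ 0.6135, P(plant 3) ≈ 0.2301
After 'flag': normaliser = 0.15·0.1564 + 0.5·0.6135 + 0.25·0.2301; P(plant 1) ≈ 0.0605, P(plant 2) ≈ 0.7911, P(plant 3) ≈ 0.1483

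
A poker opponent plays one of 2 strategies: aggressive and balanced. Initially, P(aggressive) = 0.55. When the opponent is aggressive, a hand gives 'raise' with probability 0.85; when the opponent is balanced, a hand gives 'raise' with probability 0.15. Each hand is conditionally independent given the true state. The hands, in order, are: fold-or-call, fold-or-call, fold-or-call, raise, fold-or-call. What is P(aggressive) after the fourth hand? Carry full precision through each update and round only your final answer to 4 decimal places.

0.0367

After 'fold-or-call': P(aggressive) = 0.15·0.5500 / (0.15·0.5500 + 0.85·0.4500) ≈ 0.1774
After 'fold-or-call': P(aggressive) = 0.15·0.1774 / (0.15·0.1774 + 0.85·0.8226) ≈ 0.0367
After 'fold-or-call': P(aggressive) = 0.15·0.0367 / (0.15·0.0367 + 0.85·0.9633) ≈ 0.0067
After 'raise': P(aggressive) = 0.85·0.0067 / (0.85·0.0067 + 0.15·0.9933) ≈ 0.0367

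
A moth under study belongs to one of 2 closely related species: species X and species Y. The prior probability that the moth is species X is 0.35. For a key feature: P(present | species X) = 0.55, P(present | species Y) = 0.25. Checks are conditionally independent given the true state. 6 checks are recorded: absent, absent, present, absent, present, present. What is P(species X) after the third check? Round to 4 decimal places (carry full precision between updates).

0.2990

After 'absent': P(species X) = 0.45·0.3500 / (0.45·0.3500 + 0.75·0.6500) ≈ 0.2442
After 'absent': P(species X) = 0.45·0.2442 / (0.45·0.2442 + 0.75·0.7558) ≈ 0.1624
After 'present': P(species X) = 0.55·0.1624 / (0.55·0.1624 + 0.25·0.8376) ≈ 0.2990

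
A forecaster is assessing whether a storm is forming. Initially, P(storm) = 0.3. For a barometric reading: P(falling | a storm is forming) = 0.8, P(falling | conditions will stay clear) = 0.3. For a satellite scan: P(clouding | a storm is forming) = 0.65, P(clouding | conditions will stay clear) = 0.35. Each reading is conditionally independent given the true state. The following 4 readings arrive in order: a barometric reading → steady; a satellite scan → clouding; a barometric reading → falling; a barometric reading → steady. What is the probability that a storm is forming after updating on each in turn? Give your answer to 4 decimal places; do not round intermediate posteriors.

After a barometric reading='steady': P(storm) = 0.2·0.3000 / (0.2·0.3000 + 0.7·0.7000) ≈ 0.1091
After a satellite scan='clouding': P(storm) = 0.65·0.1091 / (0.65·0.1091 + 0.35·0.8909) ≈ 0.1853
After a barometric reading='falling': P(storm) = 0.8·0.1853 / (0.8·0.1853 + 0.3·0.8147) ≈ 0.3775
After a barometric reading='steady': P(storm) = 0.2·0.3775 / (0.2·0.3775 + 0.7·0.6225) ≈ 0.1477

0.1477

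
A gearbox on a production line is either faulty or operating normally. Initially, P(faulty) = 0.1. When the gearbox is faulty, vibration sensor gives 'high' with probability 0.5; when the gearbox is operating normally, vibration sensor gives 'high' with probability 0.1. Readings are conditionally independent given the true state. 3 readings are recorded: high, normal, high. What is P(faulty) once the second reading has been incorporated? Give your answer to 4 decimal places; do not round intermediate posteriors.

0.2358

After 'high': P(faulty) = 0.5·0.1000 / (0.5·0.1000 + 0.1·0.9000) ≈ 0.3571
After 'normal': P(faulty) = 0.5·0.3571 / (0.5·0.3571 + 0.9·0.6429) ≈ 0.2358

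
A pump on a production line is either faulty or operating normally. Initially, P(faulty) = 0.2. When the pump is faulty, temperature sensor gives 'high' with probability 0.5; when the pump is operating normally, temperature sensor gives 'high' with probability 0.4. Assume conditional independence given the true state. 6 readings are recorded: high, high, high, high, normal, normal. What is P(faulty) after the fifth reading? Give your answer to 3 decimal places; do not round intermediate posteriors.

After 'high': P(faulty) = 0.5·0.2000 / (0.5·0.2000 + 0.4·0.8000) ≈ 0.2381
After 'high': P(faulty) = 0.5·0.2381 / (0.5·0.2381 + 0.4·0.7619) ≈ 0.2809
After 'high': P(faulty) = 0.5·0.2809 / (0.5·0.2809 + 0.4·0.7191) ≈ 0.3281
After 'high': P(faulty) = 0.5·0.3281 / (0.5·0.3281 + 0.4·0.6719) ≈ 0.3790
After 'normal': P(faulty) = 0.5·0.3790 / (0.5·0.3790 + 0.6·0.6210) ≈ 0.3371

0.337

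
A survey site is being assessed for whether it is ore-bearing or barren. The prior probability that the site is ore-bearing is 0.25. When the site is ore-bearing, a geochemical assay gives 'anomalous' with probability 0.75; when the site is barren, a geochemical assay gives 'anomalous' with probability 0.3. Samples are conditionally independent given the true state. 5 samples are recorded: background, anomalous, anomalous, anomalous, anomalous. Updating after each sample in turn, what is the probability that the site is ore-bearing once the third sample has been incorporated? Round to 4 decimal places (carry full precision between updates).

Each posterior becomes the prior for the next update.
After 'background': P(ore) = 0.25·0.2500 / (0.25·0.2500 + 0.7·0.7500) ≈ 0.1064
After 'anomalous': P(ore) = 0.75·0.1064 / (0.75·0.1064 + 0.3·0.8936) ≈ 0.2294
After 'anomalous': P(ore) = 0.75·0.2294 / (0.75·0.2294 + 0.3·0.7706) ≈ 0.4266

0.4266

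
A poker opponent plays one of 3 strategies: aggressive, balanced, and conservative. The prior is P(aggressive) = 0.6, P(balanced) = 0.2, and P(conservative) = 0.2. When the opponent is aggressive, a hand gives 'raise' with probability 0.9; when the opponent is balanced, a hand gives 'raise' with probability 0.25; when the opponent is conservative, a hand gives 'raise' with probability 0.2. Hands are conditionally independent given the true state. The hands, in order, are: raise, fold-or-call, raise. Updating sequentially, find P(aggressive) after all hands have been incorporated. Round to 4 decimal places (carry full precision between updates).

After 'raise': normaliser = 0.9·0.6000 + 0.25·0.2000 + 0.2·0.2000; P(aggressive) ≈ 0.8571, P(balanced) ≈ 0.0794, P(conservative) ≈ 0.0635
After 'fold-or-call': normaliser = 0.1·0.8571 + 0.75·0.0794 + 0.8·0.0635; P(aggressive) ≈ 0.4372, P(balanced) ≈ 0.3036, P(conservative) ≈ 0.2591
After 'raise': normaliser = 0.9·0.4372 + 0.25·0.3036 + 0.2·0.2591; P(aggressive) ≈ 0.7550, P(balanced) ≈ 0.1456, P(conservative) ≈ 0.0994

0.7550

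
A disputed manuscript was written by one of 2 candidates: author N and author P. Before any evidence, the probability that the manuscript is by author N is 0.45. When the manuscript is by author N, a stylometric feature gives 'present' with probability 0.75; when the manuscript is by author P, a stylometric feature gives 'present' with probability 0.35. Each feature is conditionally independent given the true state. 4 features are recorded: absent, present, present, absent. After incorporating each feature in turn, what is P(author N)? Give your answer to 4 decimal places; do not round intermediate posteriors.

After 'absent': P(author N) = 0.25·0.4500 / (0.25·0.4500 + 0.65·0.5500) ≈ 0.2394
After 'present': P(author N) = 0.75·0.2394 / (0.75·0.2394 + 0.35·0.7606) ≈ 0.4027
After 'present': P(author N) = 0.75·0.4027 / (0.75·0.4027 + 0.35·0.5973) ≈ 0.5910
After 'absent': P(author N) = 0.25·0.5910 / (0.25·0.5910 + 0.65·0.4090) ≈ 0.3572

0.3572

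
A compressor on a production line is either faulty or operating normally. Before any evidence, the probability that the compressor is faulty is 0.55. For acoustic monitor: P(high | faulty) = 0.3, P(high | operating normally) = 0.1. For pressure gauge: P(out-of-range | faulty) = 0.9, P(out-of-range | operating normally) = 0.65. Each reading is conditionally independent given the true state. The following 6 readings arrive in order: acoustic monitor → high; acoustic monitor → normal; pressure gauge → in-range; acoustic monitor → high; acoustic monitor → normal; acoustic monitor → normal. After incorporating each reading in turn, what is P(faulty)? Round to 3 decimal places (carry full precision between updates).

0.597

After acoustic monitor='high': P(faulty) = 0.3·0.5500 / (0.3·0.5500 + 0.1·0.4500) ≈ 0.7857
After acoustic monitor='normal': P(faulty) = 0.7·0.7857 / (0.7·0.7857 + 0.9·0.2143) ≈ 0.7404
After pressure gauge='in-range': P(faulty) = 0.1·0.7404 / (0.1·0.7404 + 0.35·0.2596) ≈ 0.4490
After acoustic monitor='high': P(faulty) = 0.3·0.4490 / (0.3·0.4490 + 0.1·0.5510) ≈ 0.7097
After acoustic monitor='normal': P(faulty) = 0.7·0.7097 / (0.7·0.7097 + 0.9·0.2903) ≈ 0.6553
After acoustic monitor='normal': P(faulty) = 0.7·0.6553 / (0.7·0.6553 + 0.9·0.3447) ≈ 0.5966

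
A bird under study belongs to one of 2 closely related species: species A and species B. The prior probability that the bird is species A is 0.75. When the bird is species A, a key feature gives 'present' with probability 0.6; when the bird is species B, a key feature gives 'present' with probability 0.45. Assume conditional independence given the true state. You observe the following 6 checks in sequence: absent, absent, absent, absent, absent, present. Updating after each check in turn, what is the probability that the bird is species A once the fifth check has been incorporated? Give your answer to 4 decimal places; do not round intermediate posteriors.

0.3790

After 'absent': P(species A) = 0.4·0.7500 / (0.4·0.7500 + 0.55·0.2500) ≈ 0.6857
After 'absent': P(species A) = 0.4·0.6857 / (0.4·0.6857 + 0.55·0.3143) ≈ 0.6134
After 'absent': P(species A) = 0.4·0.6134 / (0.4·0.6134 + 0.55·0.3866) ≈ 0.5358
After 'absent': P(species A) = 0.4·0.5358 / (0.4·0.5358 + 0.55·0.4642) ≈ 0.4563
After 'absent': P(species A) = 0.4·0.4563 / (0.4·0.4563 + 0.55·0.5437) ≈ 0.3790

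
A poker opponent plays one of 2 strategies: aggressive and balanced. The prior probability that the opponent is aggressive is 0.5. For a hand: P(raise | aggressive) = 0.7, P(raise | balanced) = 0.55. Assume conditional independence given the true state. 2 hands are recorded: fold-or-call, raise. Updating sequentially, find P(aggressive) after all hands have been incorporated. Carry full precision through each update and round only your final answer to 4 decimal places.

After 'fold-or-call': P(aggressive) = 0.3·0.5000 / (0.3·0.5000 + 0.45·0.5000) ≈ 0.4000
After 'raise': P(aggressive) = 0.7·0.4000 / (0.7·0.4000 + 0.55·0.6000) ≈ 0.4590

0.4590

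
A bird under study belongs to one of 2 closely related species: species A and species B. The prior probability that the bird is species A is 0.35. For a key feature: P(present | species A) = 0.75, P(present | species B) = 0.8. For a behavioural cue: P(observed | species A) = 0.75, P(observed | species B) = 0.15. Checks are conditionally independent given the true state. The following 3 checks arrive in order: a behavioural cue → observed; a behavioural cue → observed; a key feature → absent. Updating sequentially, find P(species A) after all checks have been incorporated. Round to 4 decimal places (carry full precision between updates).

After a behavioural cue='observed': P(species A) = 0.75·0.3500 / (0.75·0.3500 + 0.15·0.6500) ≈ 0.7292
After a behavioural cue='observed': P(species A) = 0.75·0.7292 / (0.75·0.7292 + 0.15·0.2708) ≈ 0.9309
After a key feature='absent': P(species A) = 0.25·0.9309 / (0.25·0.9309 + 0.2·0.0691) ≈ 0.9439

0.9439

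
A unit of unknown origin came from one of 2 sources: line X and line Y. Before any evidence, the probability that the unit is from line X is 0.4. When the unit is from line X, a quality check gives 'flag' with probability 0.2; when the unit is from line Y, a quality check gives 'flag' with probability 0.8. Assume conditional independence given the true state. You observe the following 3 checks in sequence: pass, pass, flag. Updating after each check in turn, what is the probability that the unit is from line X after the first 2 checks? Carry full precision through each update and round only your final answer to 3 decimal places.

0.914

Apply Bayes' rule sequentially, carrying P(line X) forward.
After 'pass': P(line X) = 0.8·0.4000 / (0.8·0.4000 + 0.2·0.6000) ≈ 0.7273
After 'pass': P(line X) = 0.8·0.7273 / (0.8·0.7273 + 0.2·0.2727) ≈ 0.9143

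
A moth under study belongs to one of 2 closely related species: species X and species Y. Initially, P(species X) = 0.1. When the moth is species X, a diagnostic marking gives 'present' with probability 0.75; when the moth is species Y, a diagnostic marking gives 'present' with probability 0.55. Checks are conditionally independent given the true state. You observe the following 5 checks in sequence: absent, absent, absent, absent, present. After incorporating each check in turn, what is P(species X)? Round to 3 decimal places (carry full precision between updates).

After 'absent': P(species X) = 0.25·0.1000 / (0.25·0.1000 + 0.45·0.9000) ≈ 0.0581
After 'absent': P(species X) = 0.25·0.0581 / (0.25·0.0581 + 0.45·0.9419) ≈ 0.0332
After 'absent': P(species X) = 0.25·0.0332 / (0.25·0.0332 + 0.45·0.9668) ≈ 0.0187
After 'absent': P(species X) = 0.25·0.0187 / (0.25·0.0187 + 0.45·0.9813) ≈ 0.0105
After 'present': P(species X) = 0.75·0.0105 / (0.75·0.0105 + 0.55·0.9895) ≈ 0.0142

0.014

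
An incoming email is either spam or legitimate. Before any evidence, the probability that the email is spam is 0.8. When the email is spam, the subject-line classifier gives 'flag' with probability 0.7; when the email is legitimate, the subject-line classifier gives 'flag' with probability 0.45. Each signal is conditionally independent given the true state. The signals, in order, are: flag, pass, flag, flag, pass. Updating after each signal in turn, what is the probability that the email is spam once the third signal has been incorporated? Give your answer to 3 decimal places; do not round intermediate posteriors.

After 'flag': P(spam) = 0.7·0.8000 / (0.7·0.8000 + 0.45·0.2000) ≈ 0.8615
After 'pass': P(spam) = 0.3·0.8615 / (0.3·0.8615 + 0.55·0.1385) ≈ 0.7724
After 'flag': P(spam) = 0.7·0.7724 / (0.7·0.7724 + 0.45·0.2276) ≈ 0.8408

0.841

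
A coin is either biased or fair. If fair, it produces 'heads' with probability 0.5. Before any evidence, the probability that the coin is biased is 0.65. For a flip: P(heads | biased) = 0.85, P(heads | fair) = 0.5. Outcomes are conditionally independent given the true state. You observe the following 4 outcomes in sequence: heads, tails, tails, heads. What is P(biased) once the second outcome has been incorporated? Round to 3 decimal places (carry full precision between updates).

0.486

After 'heads': P(biased) = 0.85·0.6500 / (0.85·0.6500 + 0.5·0.3500) ≈ 0.7595
After 'tails': P(biased) = 0.15·0.7595 / (0.15·0.7595 + 0.5·0.2405) ≈ 0.4864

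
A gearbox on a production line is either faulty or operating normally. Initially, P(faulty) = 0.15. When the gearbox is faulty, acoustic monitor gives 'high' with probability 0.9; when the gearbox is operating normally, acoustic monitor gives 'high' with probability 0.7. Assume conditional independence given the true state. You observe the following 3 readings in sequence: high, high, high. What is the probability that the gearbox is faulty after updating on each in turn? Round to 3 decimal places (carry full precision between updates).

After 'high': P(faulty) = 0.9·0.1500 / (0.9·0.1500 + 0.7·0.8500) ≈ 0.1849
After 'high': P(faulty) = 0.9·0.1849 / (0.9·0.1849 + 0.7·0.8151) ≈ 0.2258
After 'high': P(faulty) = 0.9·0.2258 / (0.9·0.2258 + 0.7·0.7742) ≈ 0.2728

0.273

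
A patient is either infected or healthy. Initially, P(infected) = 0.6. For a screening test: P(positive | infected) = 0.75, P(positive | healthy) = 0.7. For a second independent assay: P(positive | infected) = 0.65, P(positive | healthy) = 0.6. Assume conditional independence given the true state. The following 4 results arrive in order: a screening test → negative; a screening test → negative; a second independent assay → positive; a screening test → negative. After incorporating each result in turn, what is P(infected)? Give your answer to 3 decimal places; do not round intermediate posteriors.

After a screening test='negative': P(infected) = 0.25·0.6000 / (0.25·0.6000 + 0.3·0.4000) ≈ 0.5556
After a screening test='negative': P(infected) = 0.25·0.5556 / (0.25·0.5556 + 0.3·0.4444) ≈ 0.5102
After a second independent assay='positive': P(infected) = 0.65·0.5102 / (0.65·0.5102 + 0.6·0.4898) ≈ 0.5302
After a screening test='negative': P(infected) = 0.25·0.5302 / (0.25·0.5302 + 0.3·0.4698) ≈ 0.4846

0.485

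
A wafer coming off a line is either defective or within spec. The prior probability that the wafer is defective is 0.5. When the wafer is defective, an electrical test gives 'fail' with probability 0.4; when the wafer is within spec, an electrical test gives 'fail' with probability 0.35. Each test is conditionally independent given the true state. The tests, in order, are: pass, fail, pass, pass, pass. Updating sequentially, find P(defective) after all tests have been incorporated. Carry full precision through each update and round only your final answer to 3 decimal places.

Apply Bayes' rule sequentially, carrying P(defective) forward.
After 'pass': P(defective) = 0.6·0.5000 / (0.6·0.5000 + 0.65·0.5000) ≈ 0.4800
After 'fail': P(defective) = 0.4·0.4800 / (0.4·0.4800 + 0.35·0.5200) ≈ 0.5134
After 'pass': P(defective) = 0.6·0.5134 / (0.6·0.5134 + 0.65·0.4866) ≈ 0.4934
After 'pass': P(defective) = 0.6·0.4934 / (0.6·0.4934 + 0.65·0.5066) ≈ 0.4734
After 'pass': P(defective) = 0.6·0.4734 / (0.6·0.4734 + 0.65·0.5266) ≈ 0.4535

0.453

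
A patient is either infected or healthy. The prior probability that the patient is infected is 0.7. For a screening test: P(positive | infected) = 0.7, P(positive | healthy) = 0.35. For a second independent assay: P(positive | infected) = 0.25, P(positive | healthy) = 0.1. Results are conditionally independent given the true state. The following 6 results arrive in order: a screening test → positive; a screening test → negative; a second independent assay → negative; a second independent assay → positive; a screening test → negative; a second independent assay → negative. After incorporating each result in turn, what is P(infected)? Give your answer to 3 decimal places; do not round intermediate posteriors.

After a screening test='positive': P(infected) = 0.7·0.7000 / (0.7·0.7000 + 0.35·0.3000) ≈ 0.8235
After a screening test='negative': P(infected) = 0.3·0.8235 / (0.3·0.8235 + 0.65·0.1765) ≈ 0.6829
After a second independent assay='negative': P(infected) = 0.75·0.6829 / (0.75·0.6829 + 0.9·0.3171) ≈ 0.6422
After a second independent assay='positive': P(infected) = 0.25·0.6422 / (0.25·0.6422 + 0.1·0.3578) ≈ 0.8178
After a screening test='negative': P(infected) = 0.3·0.8178 / (0.3·0.8178 + 0.65·0.1822) ≈ 0.6744
After a second independent assay='negative': P(infected) = 0.75·0.6744 / (0.75·0.6744 + 0.9·0.3256) ≈ 0.6331

0.633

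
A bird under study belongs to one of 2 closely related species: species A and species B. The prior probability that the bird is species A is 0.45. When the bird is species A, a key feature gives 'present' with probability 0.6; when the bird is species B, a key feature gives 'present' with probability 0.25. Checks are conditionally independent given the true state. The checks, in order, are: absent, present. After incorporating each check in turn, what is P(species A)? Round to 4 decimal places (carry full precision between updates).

0.5115

After 'absent': P(species A) = 0.4·0.4500 / (0.4·0.4500 + 0.75·0.5500) ≈ 0.3038
After 'present': P(species A) = 0.6·0.3038 / (0.6·0.3038 + 0.25·0.6962) ≈ 0.5115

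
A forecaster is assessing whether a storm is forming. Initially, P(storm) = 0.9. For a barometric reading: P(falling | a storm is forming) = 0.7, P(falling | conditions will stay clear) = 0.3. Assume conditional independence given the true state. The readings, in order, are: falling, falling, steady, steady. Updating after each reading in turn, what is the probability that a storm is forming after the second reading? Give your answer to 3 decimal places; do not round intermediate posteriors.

After 'falling': P(storm) = 0.7·0.9000 / (0.7·0.9000 + 0.3·0.1000) ≈ 0.9545
After 'falling': P(storm) = 0.7·0.9545 / (0.7·0.9545 + 0.3·0.0455) ≈ 0.9800

0.980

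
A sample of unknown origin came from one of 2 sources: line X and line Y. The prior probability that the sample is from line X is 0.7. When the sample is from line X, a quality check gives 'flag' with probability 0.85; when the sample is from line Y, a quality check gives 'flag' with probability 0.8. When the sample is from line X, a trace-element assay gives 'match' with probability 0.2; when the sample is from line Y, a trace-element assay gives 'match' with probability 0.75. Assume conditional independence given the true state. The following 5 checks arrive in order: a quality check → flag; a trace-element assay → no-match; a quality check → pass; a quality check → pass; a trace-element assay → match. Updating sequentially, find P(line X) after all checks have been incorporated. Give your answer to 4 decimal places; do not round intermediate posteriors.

Each posterior becomes the prior for the next update.
After a quality check='flag': P(line X) = 0.85·0.7000 / (0.85·0.7000 + 0.8·0.3000) ≈ 0.7126
After a trace-element assay='no-match': P(line X) = 0.8·0.7126 / (0.8·0.7126 + 0.25·0.2874) ≈ 0.8881
After a quality check='pass': P(line X) = 0.15·0.8881 / (0.15·0.8881 + 0.2·0.1119) ≈ 0.8561
After a quality check='pass': P(line X) = 0.15·0.8561 / (0.15·0.8561 + 0.2·0.1439) ≈ 0.8169
After a trace-element assay='match': P(line X) = 0.2·0.8169 / (0.2·0.8169 + 0.75·0.1831) ≈ 0.5434

0.5434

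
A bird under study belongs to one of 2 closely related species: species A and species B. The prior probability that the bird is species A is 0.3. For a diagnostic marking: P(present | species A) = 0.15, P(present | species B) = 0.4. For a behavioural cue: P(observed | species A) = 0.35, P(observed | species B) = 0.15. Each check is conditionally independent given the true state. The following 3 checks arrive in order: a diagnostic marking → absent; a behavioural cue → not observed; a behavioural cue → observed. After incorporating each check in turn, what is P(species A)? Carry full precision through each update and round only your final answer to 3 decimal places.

After a diagnostic marking='absent': P(species A) = 0.85·0.3000 / (0.85·0.3000 + 0.6·0.7000) ≈ 0.3778
After a behavioural cue='not observed': P(species A) = 0.65·0.3778 / (0.65·0.3778 + 0.85·0.6222) ≈ 0.3171
After a behavioural cue='observed': P(species A) = 0.35·0.3171 / (0.35·0.3171 + 0.15·0.6829) ≈ 0.5200

0.520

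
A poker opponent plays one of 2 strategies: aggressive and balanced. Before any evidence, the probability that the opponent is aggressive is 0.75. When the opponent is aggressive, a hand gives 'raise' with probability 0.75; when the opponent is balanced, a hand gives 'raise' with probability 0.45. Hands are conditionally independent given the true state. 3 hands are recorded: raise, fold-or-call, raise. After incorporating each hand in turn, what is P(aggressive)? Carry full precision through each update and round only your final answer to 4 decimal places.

0.7911

After 'raise': P(aggressive) = 0.75·0.7500 / (0.75·0.7500 + 0.45·0.2500) ≈ 0.8333
After 'fold-or-call': P(aggressive) = 0.25·0.8333 / (0.25·0.8333 + 0.55·0.1667) ≈ 0.6944
After 'raise': P(aggressive) = 0.75·0.6944 / (0.75·0.6944 + 0.45·0.3056) ≈ 0.7911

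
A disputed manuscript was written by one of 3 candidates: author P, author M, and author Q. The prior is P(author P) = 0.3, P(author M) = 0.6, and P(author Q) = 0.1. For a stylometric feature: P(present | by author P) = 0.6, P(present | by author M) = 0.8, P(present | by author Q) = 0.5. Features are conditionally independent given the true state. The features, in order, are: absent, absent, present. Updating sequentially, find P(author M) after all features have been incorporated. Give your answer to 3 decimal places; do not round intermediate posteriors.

0.317

After 'absent': normaliser = 0.4·0.3000 + 0.2·0.6000 + 0.5·0.1000; P(author P) ≈ 0.4138, P(author M) ≈ 0.4138, P(author Q) ≈ 0.1724
After 'absent': normaliser = 0.4·0.4138 + 0.2·0.4138 + 0.5·0.1724; P(author P) ≈ 0.4948, P(author M) ≈ 0.2474, P(author Q) ≈ 0.2577
After 'present': normaliser = 0.6·0.4948 + 0.8·0.2474 + 0.5·0.2577; P(author P) ≈ 0.4760, P(author M) ≈ 0.3174, P(author Q) ≈ 0.2066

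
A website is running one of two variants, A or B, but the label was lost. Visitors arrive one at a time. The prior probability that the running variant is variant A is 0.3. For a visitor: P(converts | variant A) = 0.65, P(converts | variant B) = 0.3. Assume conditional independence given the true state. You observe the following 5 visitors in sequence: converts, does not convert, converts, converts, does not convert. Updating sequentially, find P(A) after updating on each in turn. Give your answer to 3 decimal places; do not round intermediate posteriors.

Apply Bayes' rule sequentially, carrying P(A) forward.
After 'converts': P(A) = 0.65·0.3000 / (0.65·0.3000 + 0.3·0.7000) ≈ 0.4815
After 'does not convert': P(A) = 0.35·0.4815 / (0.35·0.4815 + 0.7·0.5185) ≈ 0.3171
After 'converts': P(A) = 0.65·0.3171 / (0.65·0.3171 + 0.3·0.6829) ≈ 0.5015
After 'converts': P(A) = 0.65·0.5015 / (0.65·0.5015 + 0.3·0.4985) ≈ 0.6855
After 'does not convert': P(A) = 0.35·0.6855 / (0.35·0.6855 + 0.7·0.3145) ≈ 0.5215

0.521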